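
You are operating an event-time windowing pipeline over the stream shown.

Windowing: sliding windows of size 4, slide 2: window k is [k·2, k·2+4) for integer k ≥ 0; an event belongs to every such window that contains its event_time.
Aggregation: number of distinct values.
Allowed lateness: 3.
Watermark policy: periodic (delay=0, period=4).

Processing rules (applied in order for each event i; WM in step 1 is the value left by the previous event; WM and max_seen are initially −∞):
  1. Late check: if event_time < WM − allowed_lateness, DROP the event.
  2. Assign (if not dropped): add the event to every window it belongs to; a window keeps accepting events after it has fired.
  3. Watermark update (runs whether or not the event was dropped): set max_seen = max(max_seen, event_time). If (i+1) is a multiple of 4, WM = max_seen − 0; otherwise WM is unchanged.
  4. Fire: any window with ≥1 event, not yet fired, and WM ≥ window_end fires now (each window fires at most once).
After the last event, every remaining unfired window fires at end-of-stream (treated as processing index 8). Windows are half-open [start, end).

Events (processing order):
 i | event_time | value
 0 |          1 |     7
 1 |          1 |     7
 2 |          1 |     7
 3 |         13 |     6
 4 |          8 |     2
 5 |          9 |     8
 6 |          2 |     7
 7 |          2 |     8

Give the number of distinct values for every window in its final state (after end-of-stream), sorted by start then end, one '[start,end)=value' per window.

[0,4)=1 [10,14)=1 [12,16)=1

i=0 t=1 v=7: → [0,4); WM=−∞
i=1 t=1 v=7: → [0,4); WM=−∞
i=2 t=1 v=7: → [0,4); WM=−∞
i=3 t=13 v=6: → [12,16),[10,14); WM=13; [0,4) fires=1
i=4 t=8 v=2: DROP (t<13-3); WM=13
i=5 t=9 v=8: DROP (t<13-3); WM=13
i=6 t=2 v=7: DROP (t<13-3); WM=13
i=7 t=2 v=8: DROP (t<13-3); WM=13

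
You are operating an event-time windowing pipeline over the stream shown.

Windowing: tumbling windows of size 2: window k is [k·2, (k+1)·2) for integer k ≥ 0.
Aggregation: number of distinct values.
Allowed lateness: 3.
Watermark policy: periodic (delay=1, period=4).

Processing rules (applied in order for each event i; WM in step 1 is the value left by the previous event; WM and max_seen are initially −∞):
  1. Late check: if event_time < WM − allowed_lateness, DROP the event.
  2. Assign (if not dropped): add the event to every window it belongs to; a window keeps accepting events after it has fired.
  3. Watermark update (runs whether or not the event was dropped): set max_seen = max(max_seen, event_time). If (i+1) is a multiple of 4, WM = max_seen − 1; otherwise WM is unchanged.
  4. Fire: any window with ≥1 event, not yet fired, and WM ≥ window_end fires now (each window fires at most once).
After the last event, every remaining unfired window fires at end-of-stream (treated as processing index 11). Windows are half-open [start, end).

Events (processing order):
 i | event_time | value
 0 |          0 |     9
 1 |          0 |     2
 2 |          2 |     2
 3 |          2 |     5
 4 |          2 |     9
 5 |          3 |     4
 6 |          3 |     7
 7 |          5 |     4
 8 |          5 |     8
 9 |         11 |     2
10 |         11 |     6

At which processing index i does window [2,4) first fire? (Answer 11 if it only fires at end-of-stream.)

i=0 t=0 v=9: → [0,2); WM=−∞
i=1 t=0 v=2: → [0,2); WM=−∞
i=2 t=2 v=2: → [2,4); WM=−∞
i=3 t=2 v=5: → [2,4); WM=1
i=4 t=2 v=9: → [2,4); WM=1
i=5 t=3 v=4: → [2,4); WM=1
i=6 t=3 v=7: → [2,4); WM=1
i=7 t=5 v=4: → [4,6); WM=4; [0,2) fires=2 [2,4) fires=5
i=8 t=5 v=8: → [4,6); WM=4
i=9 t=11 v=2: → [10,12); WM=4
i=10 t=11 v=6: → [10,12); WM=4

7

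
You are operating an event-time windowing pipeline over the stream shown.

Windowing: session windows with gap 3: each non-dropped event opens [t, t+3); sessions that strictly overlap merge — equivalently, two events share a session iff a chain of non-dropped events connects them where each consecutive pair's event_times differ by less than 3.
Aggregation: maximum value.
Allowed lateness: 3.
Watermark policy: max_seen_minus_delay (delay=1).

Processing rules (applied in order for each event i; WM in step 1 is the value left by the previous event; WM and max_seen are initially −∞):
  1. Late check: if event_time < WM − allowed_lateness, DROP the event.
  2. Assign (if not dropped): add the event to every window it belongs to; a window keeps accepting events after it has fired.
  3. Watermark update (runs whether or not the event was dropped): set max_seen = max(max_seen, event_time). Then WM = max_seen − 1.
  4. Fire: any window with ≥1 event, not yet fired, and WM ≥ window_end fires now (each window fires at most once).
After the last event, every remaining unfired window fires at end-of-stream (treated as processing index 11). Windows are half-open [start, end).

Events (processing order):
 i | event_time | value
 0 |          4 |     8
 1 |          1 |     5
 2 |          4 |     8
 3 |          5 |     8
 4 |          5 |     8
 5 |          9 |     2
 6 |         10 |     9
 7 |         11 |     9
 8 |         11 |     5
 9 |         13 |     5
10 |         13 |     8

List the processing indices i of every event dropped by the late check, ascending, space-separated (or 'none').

none

i=0 t=4 v=8: → [4,7); WM=3
i=1 t=1 v=5: → [1,4); WM=3
i=2 t=4 v=8: → [4,7); WM=3
i=3 t=5 v=8: → [4,8); WM=4
i=4 t=5 v=8: → [4,8); WM=4
i=5 t=9 v=2: → [9,12); WM=8
i=6 t=10 v=9: → [9,13); WM=9
i=7 t=11 v=9: → [9,14); WM=10
i=8 t=11 v=5: → [9,14); WM=10
i=9 t=13 v=5: → [9,16); WM=12
i=10 t=13 v=8: → [9,16); WM=12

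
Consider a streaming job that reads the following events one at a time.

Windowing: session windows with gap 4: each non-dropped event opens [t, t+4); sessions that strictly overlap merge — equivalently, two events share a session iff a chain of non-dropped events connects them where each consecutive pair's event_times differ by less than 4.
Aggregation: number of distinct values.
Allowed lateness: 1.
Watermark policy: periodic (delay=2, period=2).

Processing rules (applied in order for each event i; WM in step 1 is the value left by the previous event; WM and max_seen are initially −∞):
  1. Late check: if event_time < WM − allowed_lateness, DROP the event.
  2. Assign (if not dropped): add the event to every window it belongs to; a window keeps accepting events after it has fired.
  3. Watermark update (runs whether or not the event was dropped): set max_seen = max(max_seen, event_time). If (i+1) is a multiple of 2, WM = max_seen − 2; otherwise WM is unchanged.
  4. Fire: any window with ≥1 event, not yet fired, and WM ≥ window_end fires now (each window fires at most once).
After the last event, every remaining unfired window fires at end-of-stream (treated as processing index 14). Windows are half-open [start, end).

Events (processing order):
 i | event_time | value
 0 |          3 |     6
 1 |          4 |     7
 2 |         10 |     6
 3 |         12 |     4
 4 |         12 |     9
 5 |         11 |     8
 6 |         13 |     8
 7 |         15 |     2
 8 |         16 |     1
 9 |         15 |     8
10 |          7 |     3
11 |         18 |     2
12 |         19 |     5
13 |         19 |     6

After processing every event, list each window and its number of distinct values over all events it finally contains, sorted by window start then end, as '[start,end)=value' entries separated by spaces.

[3,8)=2 [10,23)=7

i=0 t=3 v=6: → [3,7); WM=−∞
i=1 t=4 v=7: → [3,8); WM=2
i=2 t=10 v=6: → [10,14); WM=2
i=3 t=12 v=4: → [10,16); WM=10
i=4 t=12 v=9: → [10,16); WM=10
i=5 t=11 v=8: → [10,16); WM=10
i=6 t=13 v=8: → [10,17); WM=10
i=7 t=15 v=2: → [10,19); WM=13
i=8 t=16 v=1: → [10,20); WM=13
i=9 t=15 v=8: → [10,20); WM=14
i=10 t=7 v=3: DROP (t<14-1); WM=14
i=11 t=18 v=2: → [10,22); WM=16
i=12 t=19 v=5: → [10,23); WM=16
i=13 t=19 v=6: → [10,23); WM=17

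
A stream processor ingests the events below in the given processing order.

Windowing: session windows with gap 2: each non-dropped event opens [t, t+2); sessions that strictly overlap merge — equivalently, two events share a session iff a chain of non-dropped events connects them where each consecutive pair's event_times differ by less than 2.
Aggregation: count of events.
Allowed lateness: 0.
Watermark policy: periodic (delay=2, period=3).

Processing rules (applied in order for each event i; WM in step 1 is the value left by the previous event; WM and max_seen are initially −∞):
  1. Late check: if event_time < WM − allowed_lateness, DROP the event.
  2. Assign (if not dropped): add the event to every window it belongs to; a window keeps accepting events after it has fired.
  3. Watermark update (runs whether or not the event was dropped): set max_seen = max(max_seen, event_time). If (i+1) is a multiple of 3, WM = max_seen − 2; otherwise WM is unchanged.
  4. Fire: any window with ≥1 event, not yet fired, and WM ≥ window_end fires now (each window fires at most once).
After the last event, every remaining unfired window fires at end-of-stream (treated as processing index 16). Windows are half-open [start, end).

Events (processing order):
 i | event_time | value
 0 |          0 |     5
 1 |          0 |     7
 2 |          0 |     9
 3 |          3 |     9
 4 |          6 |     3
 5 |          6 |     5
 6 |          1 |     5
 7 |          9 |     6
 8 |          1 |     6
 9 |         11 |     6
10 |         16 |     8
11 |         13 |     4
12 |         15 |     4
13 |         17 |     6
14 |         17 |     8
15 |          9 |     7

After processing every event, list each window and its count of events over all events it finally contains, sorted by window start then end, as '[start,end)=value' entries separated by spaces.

i=0 t=0 v=5: → [0,2); WM=−∞
i=1 t=0 v=7: → [0,2); WM=−∞
i=2 t=0 v=9: → [0,2); WM=-2
i=3 t=3 v=9: → [3,5); WM=-2
i=4 t=6 v=3: → [6,8); WM=-2
i=5 t=6 v=5: → [6,8); WM=4
i=6 t=1 v=5: DROP (t<4-0); WM=4
i=7 t=9 v=6: → [9,11); WM=4
i=8 t=1 v=6: DROP (t<4-0); WM=7
i=9 t=11 v=6: → [11,13); WM=7
i=10 t=16 v=8: → [16,18); WM=7
i=11 t=13 v=4: → [13,15); WM=14
i=12 t=15 v=4: → [15,18); WM=14
i=13 t=17 v=6: → [15,19); WM=14
i=14 t=17 v=8: → [15,19); WM=15
i=15 t=9 v=7: DROP (t<15-0); WM=15

[0,2)=3 [3,5)=1 [6,8)=2 [9,11)=1 [11,13)=1 [13,15)=1 [15,19)=4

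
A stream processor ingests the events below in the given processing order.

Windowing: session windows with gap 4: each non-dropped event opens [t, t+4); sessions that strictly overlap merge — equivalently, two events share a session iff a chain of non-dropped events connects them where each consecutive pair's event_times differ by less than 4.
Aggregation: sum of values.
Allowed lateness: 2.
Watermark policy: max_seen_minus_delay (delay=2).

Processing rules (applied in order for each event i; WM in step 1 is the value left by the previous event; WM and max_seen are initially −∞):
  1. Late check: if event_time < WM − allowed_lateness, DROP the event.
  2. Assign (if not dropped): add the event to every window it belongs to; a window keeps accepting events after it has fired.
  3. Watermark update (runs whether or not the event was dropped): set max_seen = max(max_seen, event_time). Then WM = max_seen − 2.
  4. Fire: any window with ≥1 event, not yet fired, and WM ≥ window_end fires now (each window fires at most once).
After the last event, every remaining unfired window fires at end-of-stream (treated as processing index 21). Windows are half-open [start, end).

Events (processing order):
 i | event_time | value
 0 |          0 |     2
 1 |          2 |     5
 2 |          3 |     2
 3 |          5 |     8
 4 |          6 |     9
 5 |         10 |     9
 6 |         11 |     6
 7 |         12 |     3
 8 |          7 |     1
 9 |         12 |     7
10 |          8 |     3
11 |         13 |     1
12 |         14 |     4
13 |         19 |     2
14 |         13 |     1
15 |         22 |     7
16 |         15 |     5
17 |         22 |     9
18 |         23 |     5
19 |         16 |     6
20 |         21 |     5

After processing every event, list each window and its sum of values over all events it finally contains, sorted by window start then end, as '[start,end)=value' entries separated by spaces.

[0,18)=59 [19,27)=28

i=0 t=0 v=2: → [0,4); WM=-2
i=1 t=2 v=5: → [0,6); WM=0
i=2 t=3 v=2: → [0,7); WM=1
i=3 t=5 v=8: → [0,9); WM=3
i=4 t=6 v=9: → [0,10); WM=4
i=5 t=10 v=9: → [10,14); WM=8
i=6 t=11 v=6: → [10,15); WM=9
i=7 t=12 v=3: → [10,16); WM=10
i=8 t=7 v=1: DROP (t<10-2); WM=10
i=9 t=12 v=7: → [10,16); WM=10
i=10 t=8 v=3: → [0,16); WM=10
i=11 t=13 v=1: → [0,17); WM=11
i=12 t=14 v=4: → [0,18); WM=12
i=13 t=19 v=2: → [19,23); WM=17
i=14 t=13 v=1: DROP (t<17-2); WM=17
i=15 t=22 v=7: → [19,26); WM=20
i=16 t=15 v=5: DROP (t<20-2); WM=20
i=17 t=22 v=9: → [19,26); WM=20
i=18 t=23 v=5: → [19,27); WM=21
i=19 t=16 v=6: DROP (t<21-2); WM=21
i=20 t=21 v=5: → [19,27); WM=21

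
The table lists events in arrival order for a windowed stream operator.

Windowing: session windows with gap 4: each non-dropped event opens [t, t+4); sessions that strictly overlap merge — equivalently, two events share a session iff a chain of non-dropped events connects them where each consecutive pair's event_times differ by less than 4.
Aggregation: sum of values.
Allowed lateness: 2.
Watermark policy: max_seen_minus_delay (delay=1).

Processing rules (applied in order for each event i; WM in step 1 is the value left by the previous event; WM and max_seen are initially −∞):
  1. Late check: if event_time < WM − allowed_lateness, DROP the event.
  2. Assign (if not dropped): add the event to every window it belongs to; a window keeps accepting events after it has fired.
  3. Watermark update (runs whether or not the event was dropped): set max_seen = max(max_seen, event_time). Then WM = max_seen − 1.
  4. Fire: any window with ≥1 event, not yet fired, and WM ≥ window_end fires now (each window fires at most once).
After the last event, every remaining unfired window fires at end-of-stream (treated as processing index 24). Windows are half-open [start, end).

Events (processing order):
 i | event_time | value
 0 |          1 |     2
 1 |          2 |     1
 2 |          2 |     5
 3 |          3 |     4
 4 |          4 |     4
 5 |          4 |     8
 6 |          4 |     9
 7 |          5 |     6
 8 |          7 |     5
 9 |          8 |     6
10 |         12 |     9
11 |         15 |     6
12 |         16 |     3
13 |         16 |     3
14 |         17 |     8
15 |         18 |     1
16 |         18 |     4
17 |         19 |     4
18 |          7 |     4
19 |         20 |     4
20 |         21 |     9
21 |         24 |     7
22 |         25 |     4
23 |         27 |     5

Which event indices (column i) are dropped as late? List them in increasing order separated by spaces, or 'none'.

18

i=0 t=1 v=2: → [1,5); WM=0
i=1 t=2 v=1: → [1,6); WM=1
i=2 t=2 v=5: → [1,6); WM=1
i=3 t=3 v=4: → [1,7); WM=2
i=4 t=4 v=4: → [1,8); WM=3
i=5 t=4 v=8: → [1,8); WM=3
i=6 t=4 v=9: → [1,8); WM=3
i=7 t=5 v=6: → [1,9); WM=4
i=8 t=7 v=5: → [1,11); WM=6
i=9 t=8 v=6: → [1,12); WM=7
i=10 t=12 v=9: → [12,16); WM=11
i=11 t=15 v=6: → [12,19); WM=14
i=12 t=16 v=3: → [12,20); WM=15
i=13 t=16 v=3: → [12,20); WM=15
i=14 t=17 v=8: → [12,21); WM=16
i=15 t=18 v=1: → [12,22); WM=17
i=16 t=18 v=4: → [12,22); WM=17
i=17 t=19 v=4: → [12,23); WM=18
i=18 t=7 v=4: DROP (t<18-2); WM=18
i=19 t=20 v=4: → [12,24); WM=19
i=20 t=21 v=9: → [12,25); WM=20
i=21 t=24 v=7: → [12,28); WM=23
i=22 t=25 v=4: → [12,29); WM=24
i=23 t=27 v=5: → [12,31); WM=26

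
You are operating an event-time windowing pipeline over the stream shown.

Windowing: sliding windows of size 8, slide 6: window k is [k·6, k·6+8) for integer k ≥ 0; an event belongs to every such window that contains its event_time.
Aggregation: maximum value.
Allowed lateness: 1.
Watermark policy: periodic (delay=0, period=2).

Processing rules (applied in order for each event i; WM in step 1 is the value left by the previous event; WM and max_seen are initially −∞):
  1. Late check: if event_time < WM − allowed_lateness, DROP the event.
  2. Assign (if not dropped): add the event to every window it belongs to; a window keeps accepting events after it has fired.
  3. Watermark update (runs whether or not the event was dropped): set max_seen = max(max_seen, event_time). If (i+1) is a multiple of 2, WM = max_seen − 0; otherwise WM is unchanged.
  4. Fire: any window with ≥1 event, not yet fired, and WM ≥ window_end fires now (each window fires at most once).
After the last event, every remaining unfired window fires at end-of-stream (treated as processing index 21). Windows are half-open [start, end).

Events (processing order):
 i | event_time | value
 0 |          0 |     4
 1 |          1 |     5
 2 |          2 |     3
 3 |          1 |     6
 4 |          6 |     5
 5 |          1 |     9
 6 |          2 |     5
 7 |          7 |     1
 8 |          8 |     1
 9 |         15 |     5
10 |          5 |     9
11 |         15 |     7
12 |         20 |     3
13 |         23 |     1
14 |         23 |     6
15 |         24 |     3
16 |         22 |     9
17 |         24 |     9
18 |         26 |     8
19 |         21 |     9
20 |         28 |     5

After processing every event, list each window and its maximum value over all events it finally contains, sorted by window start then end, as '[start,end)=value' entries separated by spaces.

[0,8)=9 [6,14)=5 [12,20)=7 [18,26)=9 [24,32)=9

i=0 t=0 v=4: → [0,8); WM=−∞
i=1 t=1 v=5: → [0,8); WM=1
i=2 t=2 v=3: → [0,8); WM=1
i=3 t=1 v=6: → [0,8); WM=2
i=4 t=6 v=5: → [6,14),[0,8); WM=2
i=5 t=1 v=9: → [0,8); WM=6
i=6 t=2 v=5: DROP (t<6-1); WM=6
i=7 t=7 v=1: → [6,14),[0,8); WM=7
i=8 t=8 v=1: → [6,14); WM=7
i=9 t=15 v=5: → [12,20); WM=15; [0,8) fires=9 [6,14) fires=5
i=10 t=5 v=9: DROP (t<15-1); WM=15
i=11 t=15 v=7: → [12,20); WM=15
i=12 t=20 v=3: → [18,26); WM=15
i=13 t=23 v=1: → [18,26); WM=23; [12,20) fires=7
i=14 t=23 v=6: → [18,26); WM=23
i=15 t=24 v=3: → [24,32),[18,26); WM=24
i=16 t=22 v=9: DROP (t<24-1); WM=24
i=17 t=24 v=9: → [24,32),[18,26); WM=24
i=18 t=26 v=8: → [24,32); WM=24
i=19 t=21 v=9: DROP (t<24-1); WM=26; [18,26) fires=9
i=20 t=28 v=5: → [24,32); WM=26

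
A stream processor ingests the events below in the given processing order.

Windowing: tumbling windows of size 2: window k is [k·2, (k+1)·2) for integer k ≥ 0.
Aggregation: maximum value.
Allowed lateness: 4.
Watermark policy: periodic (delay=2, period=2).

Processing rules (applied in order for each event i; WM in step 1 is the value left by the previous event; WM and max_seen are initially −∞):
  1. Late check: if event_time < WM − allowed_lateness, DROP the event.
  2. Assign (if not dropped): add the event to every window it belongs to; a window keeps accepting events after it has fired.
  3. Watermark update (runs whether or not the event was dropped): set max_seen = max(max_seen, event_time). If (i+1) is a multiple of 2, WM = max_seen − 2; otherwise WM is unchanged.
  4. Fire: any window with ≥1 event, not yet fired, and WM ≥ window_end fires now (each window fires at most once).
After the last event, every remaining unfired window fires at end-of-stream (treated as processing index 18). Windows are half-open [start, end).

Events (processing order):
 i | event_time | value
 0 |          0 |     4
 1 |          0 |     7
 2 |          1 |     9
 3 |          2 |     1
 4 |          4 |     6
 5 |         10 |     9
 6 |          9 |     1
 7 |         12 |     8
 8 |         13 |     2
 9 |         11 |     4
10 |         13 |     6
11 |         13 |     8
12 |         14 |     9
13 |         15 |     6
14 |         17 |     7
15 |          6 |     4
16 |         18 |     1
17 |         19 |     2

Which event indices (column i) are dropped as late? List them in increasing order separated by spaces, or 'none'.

15

i=0 t=0 v=4: → [0,2); WM=−∞
i=1 t=0 v=7: → [0,2); WM=-2
i=2 t=1 v=9: → [0,2); WM=-2
i=3 t=2 v=1: → [2,4); WM=0
i=4 t=4 v=6: → [4,6); WM=0
i=5 t=10 v=9: → [10,12); WM=8; [0,2) fires=9 [2,4) fires=1 [4,6) fires=6
i=6 t=9 v=1: → [8,10); WM=8
i=7 t=12 v=8: → [12,14); WM=10; [8,10) fires=1
i=8 t=13 v=2: → [12,14); WM=10
i=9 t=11 v=4: → [10,12); WM=11
i=10 t=13 v=6: → [12,14); WM=11
i=11 t=13 v=8: → [12,14); WM=11
i=12 t=14 v=9: → [14,16); WM=11
i=13 t=15 v=6: → [14,16); WM=13; [10,12) fires=9
i=14 t=17 v=7: → [16,18); WM=13
i=15 t=6 v=4: DROP (t<13-4); WM=15; [12,14) fires=8
i=16 t=18 v=1: → [18,20); WM=15
i=17 t=19 v=2: → [18,20); WM=17; [14,16) fires=9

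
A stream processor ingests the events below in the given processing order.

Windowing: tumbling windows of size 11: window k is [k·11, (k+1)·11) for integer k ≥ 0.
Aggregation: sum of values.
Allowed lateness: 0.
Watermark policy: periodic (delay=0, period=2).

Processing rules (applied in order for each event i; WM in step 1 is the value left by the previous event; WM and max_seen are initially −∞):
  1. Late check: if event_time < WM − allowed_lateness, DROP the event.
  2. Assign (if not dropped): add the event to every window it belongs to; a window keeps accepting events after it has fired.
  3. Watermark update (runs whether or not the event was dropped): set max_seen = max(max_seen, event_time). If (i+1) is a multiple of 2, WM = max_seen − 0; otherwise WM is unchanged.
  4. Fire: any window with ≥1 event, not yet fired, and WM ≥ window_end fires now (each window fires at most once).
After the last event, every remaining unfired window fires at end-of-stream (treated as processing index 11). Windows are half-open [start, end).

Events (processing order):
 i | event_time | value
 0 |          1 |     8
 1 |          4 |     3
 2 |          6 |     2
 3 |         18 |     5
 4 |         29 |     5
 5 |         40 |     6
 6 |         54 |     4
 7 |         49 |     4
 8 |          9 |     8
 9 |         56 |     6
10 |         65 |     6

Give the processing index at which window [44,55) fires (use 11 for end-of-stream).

9

i=0 t=1 v=8: → [0,11); WM=−∞
i=1 t=4 v=3: → [0,11); WM=4
i=2 t=6 v=2: → [0,11); WM=4
i=3 t=18 v=5: → [11,22); WM=18; [0,11) fires=13
i=4 t=29 v=5: → [22,33); WM=18
i=5 t=40 v=6: → [33,44); WM=40; [11,22) fires=5 [22,33) fires=5
i=6 t=54 v=4: → [44,55); WM=40
i=7 t=49 v=4: → [44,55); WM=54; [33,44) fires=6
i=8 t=9 v=8: DROP (t<54-0); WM=54
i=9 t=56 v=6: → [55,66); WM=56; [44,55) fires=8
i=10 t=65 v=6: → [55,66); WM=56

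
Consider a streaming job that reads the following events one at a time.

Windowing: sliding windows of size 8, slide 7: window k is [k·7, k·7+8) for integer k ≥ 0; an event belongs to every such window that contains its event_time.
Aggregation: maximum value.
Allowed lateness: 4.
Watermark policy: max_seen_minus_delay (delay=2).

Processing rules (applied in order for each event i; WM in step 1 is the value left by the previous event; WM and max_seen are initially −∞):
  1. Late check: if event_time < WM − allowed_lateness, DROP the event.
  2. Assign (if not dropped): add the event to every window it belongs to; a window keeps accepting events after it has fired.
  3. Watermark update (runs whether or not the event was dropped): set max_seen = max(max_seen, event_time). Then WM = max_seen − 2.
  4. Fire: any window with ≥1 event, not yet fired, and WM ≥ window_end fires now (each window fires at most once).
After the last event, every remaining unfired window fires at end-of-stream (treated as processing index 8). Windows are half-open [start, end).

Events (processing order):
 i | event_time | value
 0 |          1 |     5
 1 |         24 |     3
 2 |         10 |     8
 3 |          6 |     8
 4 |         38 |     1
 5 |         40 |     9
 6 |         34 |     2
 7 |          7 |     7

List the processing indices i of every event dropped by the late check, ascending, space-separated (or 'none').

i=0 t=1 v=5: → [0,8); WM=-1
i=1 t=24 v=3: → [21,29); WM=22; [0,8) fires=5
i=2 t=10 v=8: DROP (t<22-4); WM=22
i=3 t=6 v=8: DROP (t<22-4); WM=22
i=4 t=38 v=1: → [35,43); WM=36; [21,29) fires=3
i=5 t=40 v=9: → [35,43); WM=38
i=6 t=34 v=2: → [28,36); WM=38; [28,36) fires=2
i=7 t=7 v=7: DROP (t<38-4); WM=38

2 3 7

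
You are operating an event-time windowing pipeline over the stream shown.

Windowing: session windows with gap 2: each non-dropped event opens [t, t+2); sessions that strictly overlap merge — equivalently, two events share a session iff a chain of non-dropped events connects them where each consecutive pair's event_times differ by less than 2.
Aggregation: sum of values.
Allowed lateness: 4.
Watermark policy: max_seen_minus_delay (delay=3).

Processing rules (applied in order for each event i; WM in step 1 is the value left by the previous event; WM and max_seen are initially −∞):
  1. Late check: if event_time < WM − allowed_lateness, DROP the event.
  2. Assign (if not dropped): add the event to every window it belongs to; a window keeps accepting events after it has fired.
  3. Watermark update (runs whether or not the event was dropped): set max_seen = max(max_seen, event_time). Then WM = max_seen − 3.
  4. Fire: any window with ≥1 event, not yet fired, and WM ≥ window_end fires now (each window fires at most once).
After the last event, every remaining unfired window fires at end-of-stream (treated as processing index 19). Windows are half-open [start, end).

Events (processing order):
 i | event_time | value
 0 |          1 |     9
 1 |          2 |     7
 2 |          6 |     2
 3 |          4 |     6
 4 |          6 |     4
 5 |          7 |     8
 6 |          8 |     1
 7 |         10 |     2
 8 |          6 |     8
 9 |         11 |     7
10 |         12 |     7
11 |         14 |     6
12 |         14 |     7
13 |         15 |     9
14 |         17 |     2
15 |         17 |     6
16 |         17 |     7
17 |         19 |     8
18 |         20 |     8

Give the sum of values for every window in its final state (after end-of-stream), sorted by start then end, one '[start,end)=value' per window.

[1,4)=16 [4,6)=6 [6,10)=23 [10,14)=16 [14,17)=22 [17,19)=15 [19,22)=16

i=0 t=1 v=9: → [1,3); WM=-2
i=1 t=2 v=7: → [1,4); WM=-1
i=2 t=6 v=2: → [6,8); WM=3
i=3 t=4 v=6: → [4,6); WM=3
i=4 t=6 v=4: → [6,8); WM=3
i=5 t=7 v=8: → [6,9); WM=4
i=6 t=8 v=1: → [6,10); WM=5
i=7 t=10 v=2: → [10,12); WM=7
i=8 t=6 v=8: → [6,10); WM=7
i=9 t=11 v=7: → [10,13); WM=8
i=10 t=12 v=7: → [10,14); WM=9
i=11 t=14 v=6: → [14,16); WM=11
i=12 t=14 v=7: → [14,16); WM=11
i=13 t=15 v=9: → [14,17); WM=12
i=14 t=17 v=2: → [17,19); WM=14
i=15 t=17 v=6: → [17,19); WM=14
i=16 t=17 v=7: → [17,19); WM=14
i=17 t=19 v=8: → [19,21); WM=16
i=18 t=20 v=8: → [19,22); WM=17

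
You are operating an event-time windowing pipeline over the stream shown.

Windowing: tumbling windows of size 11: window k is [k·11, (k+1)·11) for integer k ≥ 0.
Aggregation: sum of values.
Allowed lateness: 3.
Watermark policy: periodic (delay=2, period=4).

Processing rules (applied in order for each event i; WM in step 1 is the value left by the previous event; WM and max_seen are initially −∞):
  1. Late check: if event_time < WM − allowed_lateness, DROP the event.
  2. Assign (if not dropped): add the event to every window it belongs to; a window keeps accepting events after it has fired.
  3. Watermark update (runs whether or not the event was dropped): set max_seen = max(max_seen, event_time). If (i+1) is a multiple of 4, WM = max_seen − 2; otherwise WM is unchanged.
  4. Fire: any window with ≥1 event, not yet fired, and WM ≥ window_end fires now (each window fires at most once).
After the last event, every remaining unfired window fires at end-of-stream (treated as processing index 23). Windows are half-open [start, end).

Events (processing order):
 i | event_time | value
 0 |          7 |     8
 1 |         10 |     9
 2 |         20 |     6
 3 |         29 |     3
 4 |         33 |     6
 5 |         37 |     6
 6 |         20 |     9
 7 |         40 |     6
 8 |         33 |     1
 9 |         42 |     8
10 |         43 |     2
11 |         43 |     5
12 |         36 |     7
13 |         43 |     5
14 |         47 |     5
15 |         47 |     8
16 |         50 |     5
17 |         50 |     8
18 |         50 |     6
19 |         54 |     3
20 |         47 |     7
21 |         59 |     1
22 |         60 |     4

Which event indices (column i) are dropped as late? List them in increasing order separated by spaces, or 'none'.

6 8 12 20

i=0 t=7 v=8: → [0,11); WM=−∞
i=1 t=10 v=9: → [0,11); WM=−∞
i=2 t=20 v=6: → [11,22); WM=−∞
i=3 t=29 v=3: → [22,33); WM=27; [0,11) fires=17 [11,22) fires=6
i=4 t=33 v=6: → [33,44); WM=27
i=5 t=37 v=6: → [33,44); WM=27
i=6 t=20 v=9: DROP (t<27-3); WM=27
i=7 t=40 v=6: → [33,44); WM=38; [22,33) fires=3
i=8 t=33 v=1: DROP (t<38-3); WM=38
i=9 t=42 v=8: → [33,44); WM=38
i=10 t=43 v=2: → [33,44); WM=38
i=11 t=43 v=5: → [33,44); WM=41
i=12 t=36 v=7: DROP (t<41-3); WM=41
i=13 t=43 v=5: → [33,44); WM=41
i=14 t=47 v=5: → [44,55); WM=41
i=15 t=47 v=8: → [44,55); WM=45; [33,44) fires=38
i=16 t=50 v=5: → [44,55); WM=45
i=17 t=50 v=8: → [44,55); WM=45
i=18 t=50 v=6: → [44,55); WM=45
i=19 t=54 v=3: → [44,55); WM=52
i=20 t=47 v=7: DROP (t<52-3); WM=52
i=21 t=59 v=1: → [55,66); WM=52
i=22 t=60 v=4: → [55,66); WM=52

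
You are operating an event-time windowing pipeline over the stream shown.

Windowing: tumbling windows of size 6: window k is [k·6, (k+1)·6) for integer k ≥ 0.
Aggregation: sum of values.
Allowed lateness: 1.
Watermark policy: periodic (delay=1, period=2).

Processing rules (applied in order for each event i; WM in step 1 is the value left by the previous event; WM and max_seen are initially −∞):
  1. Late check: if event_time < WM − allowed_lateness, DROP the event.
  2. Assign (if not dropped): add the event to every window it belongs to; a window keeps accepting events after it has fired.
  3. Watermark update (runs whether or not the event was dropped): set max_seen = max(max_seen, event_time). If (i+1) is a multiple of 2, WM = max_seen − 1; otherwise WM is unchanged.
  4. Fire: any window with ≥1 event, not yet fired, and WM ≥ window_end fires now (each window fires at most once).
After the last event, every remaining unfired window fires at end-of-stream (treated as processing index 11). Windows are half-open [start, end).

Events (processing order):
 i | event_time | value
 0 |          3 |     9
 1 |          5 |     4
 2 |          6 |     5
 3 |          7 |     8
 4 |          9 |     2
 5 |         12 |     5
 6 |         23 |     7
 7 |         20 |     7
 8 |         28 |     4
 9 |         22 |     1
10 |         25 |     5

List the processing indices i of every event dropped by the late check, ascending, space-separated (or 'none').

i=0 t=3 v=9: → [0,6); WM=−∞
i=1 t=5 v=4: → [0,6); WM=4
i=2 t=6 v=5: → [6,12); WM=4
i=3 t=7 v=8: → [6,12); WM=6; [0,6) fires=13
i=4 t=9 v=2: → [6,12); WM=6
i=5 t=12 v=5: → [12,18); WM=11
i=6 t=23 v=7: → [18,24); WM=11
i=7 t=20 v=7: → [18,24); WM=22; [6,12) fires=15 [12,18) fires=5
i=8 t=28 v=4: → [24,30); WM=22
i=9 t=22 v=1: → [18,24); WM=27; [18,24) fires=15
i=10 t=25 v=5: DROP (t<27-1); WM=27

10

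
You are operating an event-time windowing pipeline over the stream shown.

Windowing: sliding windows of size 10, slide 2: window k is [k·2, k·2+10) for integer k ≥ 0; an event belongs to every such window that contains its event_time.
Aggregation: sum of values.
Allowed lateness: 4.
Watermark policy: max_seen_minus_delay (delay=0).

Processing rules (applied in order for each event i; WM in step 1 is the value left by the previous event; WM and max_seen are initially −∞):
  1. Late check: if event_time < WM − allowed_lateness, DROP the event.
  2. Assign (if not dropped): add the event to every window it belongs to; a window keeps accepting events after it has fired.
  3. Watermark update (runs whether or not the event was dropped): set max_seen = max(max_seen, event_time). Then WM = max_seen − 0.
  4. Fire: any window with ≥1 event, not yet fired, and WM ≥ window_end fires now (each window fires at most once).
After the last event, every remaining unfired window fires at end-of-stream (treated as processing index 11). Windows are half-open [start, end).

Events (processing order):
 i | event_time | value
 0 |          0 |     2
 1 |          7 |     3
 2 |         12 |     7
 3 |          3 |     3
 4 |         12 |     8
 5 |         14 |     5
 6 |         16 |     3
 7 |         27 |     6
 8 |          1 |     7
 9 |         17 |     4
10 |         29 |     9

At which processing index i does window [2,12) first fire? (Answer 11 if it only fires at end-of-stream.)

i=0 t=0 v=2: → [0,10); WM=0
i=1 t=7 v=3: → [6,16),[4,14),[2,12),[0,10); WM=7
i=2 t=12 v=7: → [12,22),[10,20),[8,18),[6,16),[4,14); WM=12; [0,10) fires=5 [2,12) fires=3
i=3 t=3 v=3: DROP (t<12-4); WM=12
i=4 t=12 v=8: → [12,22),[10,20),[8,18),[6,16),[4,14); WM=12
i=5 t=14 v=5: → [14,24),[12,22),[10,20),[8,18),[6,16); WM=14; [4,14) fires=18
i=6 t=16 v=3: → [16,26),[14,24),[12,22),[10,20),[8,18); WM=16; [6,16) fires=23
i=7 t=27 v=6: → [26,36),[24,34),[22,32),[20,30),[18,28); WM=27; [8,18) fires=23 [10,20) fires=23 [12,22) fires=23 [14,24) fires=8 [16,26) fires=3
i=8 t=1 v=7: DROP (t<27-4); WM=27
i=9 t=17 v=4: DROP (t<27-4); WM=27
i=10 t=29 v=9: → [28,38),[26,36),[24,34),[22,32),[20,30); WM=29; [18,28) fires=6

2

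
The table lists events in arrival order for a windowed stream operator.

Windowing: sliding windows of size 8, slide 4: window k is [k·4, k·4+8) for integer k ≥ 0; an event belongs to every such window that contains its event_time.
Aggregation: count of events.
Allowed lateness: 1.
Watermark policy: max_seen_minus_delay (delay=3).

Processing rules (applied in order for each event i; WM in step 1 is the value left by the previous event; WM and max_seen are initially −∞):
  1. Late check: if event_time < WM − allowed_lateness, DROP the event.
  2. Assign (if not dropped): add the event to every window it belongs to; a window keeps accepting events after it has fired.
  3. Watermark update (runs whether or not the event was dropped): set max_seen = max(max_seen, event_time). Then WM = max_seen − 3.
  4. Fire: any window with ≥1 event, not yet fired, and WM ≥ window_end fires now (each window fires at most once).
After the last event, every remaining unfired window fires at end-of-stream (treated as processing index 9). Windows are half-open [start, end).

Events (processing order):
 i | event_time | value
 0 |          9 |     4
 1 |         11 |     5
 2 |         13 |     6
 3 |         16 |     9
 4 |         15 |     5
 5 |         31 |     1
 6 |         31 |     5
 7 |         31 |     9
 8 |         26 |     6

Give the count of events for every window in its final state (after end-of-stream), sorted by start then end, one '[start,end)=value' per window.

[4,12)=2 [8,16)=4 [12,20)=3 [16,24)=1 [24,32)=3 [28,36)=3

i=0 t=9 v=4: → [8,16),[4,12); WM=6
i=1 t=11 v=5: → [8,16),[4,12); WM=8
i=2 t=13 v=6: → [12,20),[8,16); WM=10
i=3 t=16 v=9: → [16,24),[12,20); WM=13; [4,12) fires=2
i=4 t=15 v=5: → [12,20),[8,16); WM=13
i=5 t=31 v=1: → [28,36),[24,32); WM=28; [8,16) fires=4 [12,20) fires=3 [16,24) fires=1
i=6 t=31 v=5: → [28,36),[24,32); WM=28
i=7 t=31 v=9: → [28,36),[24,32); WM=28
i=8 t=26 v=6: DROP (t<28-1); WM=28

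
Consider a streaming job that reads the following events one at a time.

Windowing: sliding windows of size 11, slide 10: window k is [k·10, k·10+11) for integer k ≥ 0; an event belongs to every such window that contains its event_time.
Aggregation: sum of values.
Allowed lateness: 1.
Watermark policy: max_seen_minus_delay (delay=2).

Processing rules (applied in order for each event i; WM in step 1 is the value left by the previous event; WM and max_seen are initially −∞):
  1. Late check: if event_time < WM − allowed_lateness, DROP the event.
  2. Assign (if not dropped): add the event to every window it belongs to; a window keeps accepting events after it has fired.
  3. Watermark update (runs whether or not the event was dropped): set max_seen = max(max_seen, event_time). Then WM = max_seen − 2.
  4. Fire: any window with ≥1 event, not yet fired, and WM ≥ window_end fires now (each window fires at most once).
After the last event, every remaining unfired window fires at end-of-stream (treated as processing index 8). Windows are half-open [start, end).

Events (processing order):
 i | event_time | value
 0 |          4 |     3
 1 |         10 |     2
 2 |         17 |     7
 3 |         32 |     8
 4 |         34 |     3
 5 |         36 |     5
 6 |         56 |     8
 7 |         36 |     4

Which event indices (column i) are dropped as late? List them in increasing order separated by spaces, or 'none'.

i=0 t=4 v=3: → [0,11); WM=2
i=1 t=10 v=2: → [10,21),[0,11); WM=8
i=2 t=17 v=7: → [10,21); WM=15; [0,11) fires=5
i=3 t=32 v=8: → [30,41); WM=30; [10,21) fires=9
i=4 t=34 v=3: → [30,41); WM=32
i=5 t=36 v=5: → [30,41); WM=34
i=6 t=56 v=8: → [50,61); WM=54; [30,41) fires=16
i=7 t=36 v=4: DROP (t<54-1); WM=54

7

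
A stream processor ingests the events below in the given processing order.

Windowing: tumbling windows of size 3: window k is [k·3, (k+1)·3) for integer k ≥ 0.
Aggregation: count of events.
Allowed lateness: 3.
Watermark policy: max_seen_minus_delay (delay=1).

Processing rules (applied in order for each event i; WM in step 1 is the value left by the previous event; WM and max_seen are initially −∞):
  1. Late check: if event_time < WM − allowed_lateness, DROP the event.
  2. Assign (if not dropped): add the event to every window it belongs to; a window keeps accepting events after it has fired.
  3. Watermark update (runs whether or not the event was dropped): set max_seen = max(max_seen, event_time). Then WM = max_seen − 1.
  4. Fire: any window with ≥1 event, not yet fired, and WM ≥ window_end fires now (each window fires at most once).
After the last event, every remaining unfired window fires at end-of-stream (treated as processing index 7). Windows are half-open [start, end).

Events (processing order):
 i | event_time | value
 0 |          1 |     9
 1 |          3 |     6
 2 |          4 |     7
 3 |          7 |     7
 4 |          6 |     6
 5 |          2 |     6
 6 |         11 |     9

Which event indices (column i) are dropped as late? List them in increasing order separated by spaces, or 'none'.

5

i=0 t=1 v=9: → [0,3); WM=0
i=1 t=3 v=6: → [3,6); WM=2
i=2 t=4 v=7: → [3,6); WM=3; [0,3) fires=1
i=3 t=7 v=7: → [6,9); WM=6; [3,6) fires=2
i=4 t=6 v=6: → [6,9); WM=6
i=5 t=2 v=6: DROP (t<6-3); WM=6
i=6 t=11 v=9: → [9,12); WM=10; [6,9) fires=2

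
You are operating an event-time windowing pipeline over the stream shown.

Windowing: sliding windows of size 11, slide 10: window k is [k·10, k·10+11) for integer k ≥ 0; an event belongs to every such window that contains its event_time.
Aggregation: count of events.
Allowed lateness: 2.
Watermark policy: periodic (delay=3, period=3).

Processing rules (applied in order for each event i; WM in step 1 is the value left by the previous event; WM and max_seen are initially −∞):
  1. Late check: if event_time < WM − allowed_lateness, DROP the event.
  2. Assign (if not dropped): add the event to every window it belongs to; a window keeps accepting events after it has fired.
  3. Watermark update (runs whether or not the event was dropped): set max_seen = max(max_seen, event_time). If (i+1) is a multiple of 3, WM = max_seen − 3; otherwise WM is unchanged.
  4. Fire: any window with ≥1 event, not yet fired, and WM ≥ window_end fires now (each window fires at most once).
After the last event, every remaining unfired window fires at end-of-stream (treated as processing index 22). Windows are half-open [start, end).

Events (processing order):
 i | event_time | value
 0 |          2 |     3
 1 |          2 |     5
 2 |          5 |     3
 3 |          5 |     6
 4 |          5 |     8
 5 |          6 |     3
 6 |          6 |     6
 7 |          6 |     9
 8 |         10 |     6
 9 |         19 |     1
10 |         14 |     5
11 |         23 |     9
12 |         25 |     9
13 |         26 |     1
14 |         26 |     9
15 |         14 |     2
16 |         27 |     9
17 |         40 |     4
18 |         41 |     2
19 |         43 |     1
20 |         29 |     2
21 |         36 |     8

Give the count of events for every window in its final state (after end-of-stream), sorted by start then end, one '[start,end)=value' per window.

i=0 t=2 v=3: → [0,11); WM=−∞
i=1 t=2 v=5: → [0,11); WM=−∞
i=2 t=5 v=3: → [0,11); WM=2
i=3 t=5 v=6: → [0,11); WM=2
i=4 t=5 v=8: → [0,11); WM=2
i=5 t=6 v=3: → [0,11); WM=3
i=6 t=6 v=6: → [0,11); WM=3
i=7 t=6 v=9: → [0,11); WM=3
i=8 t=10 v=6: → [10,21),[0,11); WM=7
i=9 t=19 v=1: → [10,21); WM=7
i=10 t=14 v=5: → [10,21); WM=7
i=11 t=23 v=9: → [20,31); WM=20; [0,11) fires=9
i=12 t=25 v=9: → [20,31); WM=20
i=13 t=26 v=1: → [20,31); WM=20
i=14 t=26 v=9: → [20,31); WM=23; [10,21) fires=3
i=15 t=14 v=2: DROP (t<23-2); WM=23
i=16 t=27 v=9: → [20,31); WM=23
i=17 t=40 v=4: → [40,51),[30,41); WM=37; [20,31) fires=5
i=18 t=41 v=2: → [40,51); WM=37
i=19 t=43 v=1: → [40,51); WM=37
i=20 t=29 v=2: DROP (t<37-2); WM=40
i=21 t=36 v=8: DROP (t<40-2); WM=40

[0,11)=9 [10,21)=3 [20,31)=5 [30,41)=1 [40,51)=3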